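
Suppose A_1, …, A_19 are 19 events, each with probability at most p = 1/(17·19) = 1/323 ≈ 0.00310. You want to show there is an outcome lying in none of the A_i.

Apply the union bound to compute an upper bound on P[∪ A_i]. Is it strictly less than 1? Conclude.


Union bound: P[∪_{i=1}^{19} A_i] ≤ Σ_i P[A_i] ≤ 19·p = 19·(1/323) = 1/17.
Numerically: 1/17 ≈ 0.05882.
Is 1/17 < 1? YES.
Since P[∪ A_i] ≤ 1/17 < 1, the complement has P[∩ A_i^c] ≥ 1 − 1/17 = 16/17 > 0, so some outcome avoids every A_i.

19·p = 1/17 ≈ 0.05882; existence CERTIFIED by the union bound.


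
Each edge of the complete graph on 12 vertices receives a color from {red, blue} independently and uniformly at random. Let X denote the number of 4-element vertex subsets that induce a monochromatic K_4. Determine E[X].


Let X = Σ_S X_S over the C(12, 4) = 495 subsets S of size 4, where X_S = 1 if the K_4 on S is monochromatic.
For a fixed S, the K_4 on S has C(4, 2) = 6 edges. P[all 6 edges red] = (1/2)^6, and likewise for blue, so P[monochromatic] = 2·(1/2)^6 = 2^{1 − 6} = 1/32.
By linearity of expectation: E[X] = C(12, 4) · 2^{1 − 6} = 495 · 1/32 = 495/32.
Numerically: E[X] ≈ 15.46875.

E[X] = C(12,4)·2^(1−C(4,2)) = 495/32 ≈ 15.46875.


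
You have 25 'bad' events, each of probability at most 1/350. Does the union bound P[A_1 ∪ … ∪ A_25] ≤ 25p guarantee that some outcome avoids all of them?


Union bound: P[∪_{i=1}^{25} A_i] ≤ Σ_i P[A_i] ≤ 25·p = 25·(1/350) = 1/14.
Numerically: 1/14 ≈ 0.07143.
Is 1/14 < 1? YES.
Since P[∪ A_i] ≤ 1/14 < 1, the complement has P[∩ A_i^c] ≥ 1 − 1/14 = 13/14 > 0, so some outcome avoids every A_i.

25·p = 1/14 ≈ 0.07143; existence CERTIFIED by the union bound.


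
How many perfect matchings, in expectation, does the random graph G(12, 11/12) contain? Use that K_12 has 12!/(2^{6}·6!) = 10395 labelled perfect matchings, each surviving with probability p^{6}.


K_12 has 12!/(2^{6}·6!) = 10395 labelled perfect matchings.
For each such perfect matching H, let X_H = 1 if all 6 edges of H are present in G. Then P[X_H = 1] = p^{6} = (11/12)^{6} = 1771561/2985984.
Summing the indicators: E[X] = Σ_H E[X_H] = 10395 · p^{6} = 10395 · 1771561/2985984 = 682050985/110592.
Numerically: E[X] ≈ 6.17e+03.

E[X] = 10395 · (11/12)^{6} = 682050985/110592 ≈ 6.17e+03.


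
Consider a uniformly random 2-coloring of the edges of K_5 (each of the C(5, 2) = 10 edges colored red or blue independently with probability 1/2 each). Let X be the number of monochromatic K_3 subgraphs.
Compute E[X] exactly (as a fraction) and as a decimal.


Let X = Σ_S X_S over the C(5, 3) = 10 subsets S of size 3, where X_S = 1 if the K_3 on S is monochromatic.
For a fixed S, the K_3 on S has C(3, 2) = 3 edges. P[all 3 edges red] = (1/2)^3, and likewise for blue, so P[monochromatic] = 2·(1/2)^3 = 2^{1 − 3} = 1/4.
Summing: E[X] = C(5, 3) · 2^{1 − 3} = 10 · 1/4 = 5/2.
Numerically: E[X] ≈ 2.500000.

E[X] = C(5,3)·2^(1−C(3,2)) = 5/2 ≈ 2.500000.


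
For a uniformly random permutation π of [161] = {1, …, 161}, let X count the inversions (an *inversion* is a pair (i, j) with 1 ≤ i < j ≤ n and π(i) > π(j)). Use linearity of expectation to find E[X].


Write X = Σ X_I over the C(161, 2) = 12880 pairs i < j, with X_I the indicator of one inversion.
There are 12880 indicators.
For each fixed pair i < j, the values π(i) and π(j) are two distinct elements of {1, …, 161} in uniformly random order; by symmetry P[π(i) > π(j)] = 1/2.
By linearity: E[X] = 12880 · (1/2) = C(161, 2) · (1/2) = 12880/2 = 6440 ≈ 6440.0000.

E[X] = 6440 = 6440.0000.


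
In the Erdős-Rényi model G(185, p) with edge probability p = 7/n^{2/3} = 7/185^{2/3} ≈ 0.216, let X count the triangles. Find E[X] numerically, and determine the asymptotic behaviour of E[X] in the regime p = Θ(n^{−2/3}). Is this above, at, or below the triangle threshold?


Number of potential triangles: C(185, 3) = 1038220.
Each occurs with probability p³ ≈ (0.216)³ ≈ 1.00219e-02.
By linearity: E[X] = C(185, 3)·p³ ≈ 1038220 · 1.00219e-02 ≈ 10404.951.
Since α = 2/3 < 1, p = c/n^{2/3} ≫ 1/n is above the triangle threshold p ~ 1/n. Asymptotically E[X] ~ (c³/6)·n^{3(1−α)} = (7³/6)·n^{1} → ∞; triangles are abundant w.h.p.

E[X] ≈ 10404.951; in regime p = Θ(1/n^{2/3}) E[X] diverges (above the triangle threshold p ~ 1/n).


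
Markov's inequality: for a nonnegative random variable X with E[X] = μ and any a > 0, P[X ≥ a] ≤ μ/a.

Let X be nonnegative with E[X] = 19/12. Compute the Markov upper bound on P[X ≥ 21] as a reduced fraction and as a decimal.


μ = E[X] = 19/12, a = 21.
Markov: P[X ≥ 21] ≤ μ/a = (19/12)/21 = 19/252.
Numerically: ≈ 0.07540.
(Since a = 21 > μ = 1.58333, the bound 19/252 is < 1 and informative.)

P[X ≥ 21] ≤ 19/252 ≈ 0.07540.


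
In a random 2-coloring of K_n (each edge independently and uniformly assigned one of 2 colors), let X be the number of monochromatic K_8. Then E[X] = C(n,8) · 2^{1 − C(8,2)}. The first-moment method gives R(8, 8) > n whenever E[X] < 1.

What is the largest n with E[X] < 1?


We need C(n, 8) · 2^{1 − 28} < 1, i.e. C(n, 8) < 2^{28 − 1} = 134217728.
Check values of n near the boundary:
  n = 40: C(40, 8) = 76904685; 76904685 < 134217728? YES
  n = 41: C(41, 8) = 95548245; 95548245 < 134217728? YES
  n = 42: C(42, 8) = 118030185; 118030185 < 134217728? YES
  n = 43: C(43, 8) = 145008513; 145008513 < 134217728? NO
The largest n with C(n, 8) < 134217728 is n = 42 (where E[X] = 118030185/134217728 ≈ 0.87939). Hence R(8, 8) > 42, i.e. R(8, 8) ≥ 43.

Largest n = 42; hence R(8, 8) > 42.


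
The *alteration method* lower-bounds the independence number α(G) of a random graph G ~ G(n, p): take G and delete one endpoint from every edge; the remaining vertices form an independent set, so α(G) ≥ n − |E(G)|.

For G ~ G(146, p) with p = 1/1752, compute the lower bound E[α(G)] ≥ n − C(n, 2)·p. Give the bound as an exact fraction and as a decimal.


E[|E(G)|] = C(146, 2)·p = 10585 · (1/1752) = 145/24.
E[α(G)] ≥ n − E[|E(G)|] = 146 − 145/24 = 3359/24.
Numerically: ≈ 139.9583.
(This is only a lower bound; the true E[α(G)] may be larger.)

E[α(G)] ≥ 3359/24 ≈ 139.9583.


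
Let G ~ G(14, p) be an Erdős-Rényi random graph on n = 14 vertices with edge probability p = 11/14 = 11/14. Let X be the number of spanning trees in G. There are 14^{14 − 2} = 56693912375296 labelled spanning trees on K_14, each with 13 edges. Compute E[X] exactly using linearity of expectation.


K_14 has 14^{14 − 2} = 56693912375296 labelled spanning trees.
For each such spanning tree H, let X_H = 1 if all 13 edges of H are present in G. Then P[X_H = 1] = p^{13} = (11/14)^{13} = 34522712143931/793714773254144.
By linearity of expectation: E[X] = Σ_H E[X_H] = 56693912375296 · p^{13} = 56693912375296 · 34522712143931/793714773254144 = 34522712143931/14.
Numerically: E[X] ≈ 2.4659e+12.

E[X] = 56693912375296 · (11/14)^{13} = 34522712143931/14 ≈ 2.4659e+12.


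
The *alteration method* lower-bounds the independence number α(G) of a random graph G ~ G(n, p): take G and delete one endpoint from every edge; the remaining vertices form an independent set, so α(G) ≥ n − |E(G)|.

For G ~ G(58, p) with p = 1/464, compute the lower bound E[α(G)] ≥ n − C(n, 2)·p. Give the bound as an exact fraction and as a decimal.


E[|E(G)|] = C(58, 2)·p = 1653 · (1/464) = 57/16.
E[α(G)] ≥ n − E[|E(G)|] = 58 − 57/16 = 871/16.
Numerically: ≈ 54.4375.
(This is only a lower bound; the true E[α(G)] may be larger.)

E[α(G)] ≥ 871/16 ≈ 54.4375.


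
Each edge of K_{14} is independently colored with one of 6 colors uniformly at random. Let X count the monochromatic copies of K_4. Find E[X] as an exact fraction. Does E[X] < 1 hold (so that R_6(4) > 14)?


E[X] = C(14, 4) · 6^{1 − 6} = 1001 · 6^{−5} = 1001/7776.
As a reduced fraction: E[X] = 1001/7776 ≈ 0.129.
Is E[X] < 1? YES.
Since E[X] < 1, there exists a 6-coloring of K_{14} with no monochromatic K_4; hence R_6(4) > 14.

E[X] = 1001/7776 ≈ 0.129; E[X] < 1, so R_6(4) > 14.


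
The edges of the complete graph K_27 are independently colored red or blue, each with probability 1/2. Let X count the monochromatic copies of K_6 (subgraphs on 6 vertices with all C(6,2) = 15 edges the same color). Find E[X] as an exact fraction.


Let X = Σ_S X_S over the C(27, 6) = 296010 subsets S of size 6, where X_S = 1 if the K_6 on S is monochromatic.
For a fixed S, the K_6 on S has C(6, 2) = 15 edges. P[all 15 edges red] = (1/2)^15, and likewise for blue, so P[monochromatic] = 2·(1/2)^15 = 2^{1 − 15} = 1/16384.
By linearity of expectation: E[X] = C(27, 6) · 2^{1 − 15} = 296010 · 1/16384 = 148005/8192.
Numerically: E[X] ≈ 18.067017.

E[X] = C(27,6)·2^(1−C(6,2)) = 148005/8192 ≈ 18.067017.


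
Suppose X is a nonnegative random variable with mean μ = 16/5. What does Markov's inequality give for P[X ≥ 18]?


μ = E[X] = 16/5, a = 18.
Markov: P[X ≥ 18] ≤ μ/a = (16/5)/18 = 8/45.
Numerically: ≈ 0.178.
(Since a = 18 > μ = 3.200, the bound 8/45 is < 1 and informative.)

P[X ≥ 18] ≤ 8/45 ≈ 0.178.


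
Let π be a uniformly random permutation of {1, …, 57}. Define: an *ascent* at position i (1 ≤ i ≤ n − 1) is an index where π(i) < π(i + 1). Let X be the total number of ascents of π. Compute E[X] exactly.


Write X = Σ X_I over i = 1, …, 56, with X_I the indicator of one ascent.
There are 56 indicators.
For each fixed i, the pair (π(i), π(i+1)) is a uniformly random ordered pair of distinct values from {1, …, 57}; by symmetry P[π(i) < π(i+1)] = 1/2.
By linearity: E[X] = 56 · (1/2) = (57 − 1) · (1/2) = 28 ≈ 28.00000.

E[X] = 28 = 28.00000.


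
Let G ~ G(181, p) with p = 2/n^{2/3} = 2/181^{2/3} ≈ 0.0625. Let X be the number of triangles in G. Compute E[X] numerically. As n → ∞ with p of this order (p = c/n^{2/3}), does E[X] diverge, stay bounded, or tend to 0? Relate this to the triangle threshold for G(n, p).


Number of potential triangles: C(181, 3) = 971970.
Each occurs with probability p³ ≈ (0.0625)³ ≈ 2.441928e-04.
By linearity: E[X] = C(181, 3)·p³ ≈ 971970 · 2.441928e-04 ≈ 237.3481.
Since α = 2/3 < 1, p = c/n^{2/3} ≫ 1/n is above the triangle threshold p ~ 1/n. Asymptotically E[X] ~ (c³/6)·n^{3(1−α)} = (2³/6)·n^{1} → ∞; triangles are abundant w.h.p.

E[X] ≈ 237.3481; in regime p = Θ(1/n^{2/3}) E[X] diverges (above the triangle threshold p ~ 1/n).


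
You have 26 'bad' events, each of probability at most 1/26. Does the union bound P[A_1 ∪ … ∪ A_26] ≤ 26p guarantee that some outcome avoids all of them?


Union bound: P[∪_{i=1}^{26} A_i] ≤ Σ_i P[A_i] ≤ 26·p = 26·(1/26) = 1.
Numerically: 1 ≈ 1.0000000.
Is 1 < 1? NO.
Since the bound 1 is ≥ 1, the union bound is uninformative here; it does NOT by itself certify existence.

26·p = 1 ≈ 1.0000000; existence NOT certified by the union bound.


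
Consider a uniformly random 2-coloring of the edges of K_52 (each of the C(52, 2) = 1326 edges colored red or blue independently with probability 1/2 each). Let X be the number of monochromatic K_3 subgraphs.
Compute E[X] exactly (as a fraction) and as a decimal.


Let X = Σ_S X_S over the C(52, 3) = 22100 subsets S of size 3, where X_S = 1 if the K_3 on S is monochromatic.
For a fixed S, the K_3 on S has C(3, 2) = 3 edges. P[all 3 edges red] = (1/2)^3, and likewise for blue, so P[monochromatic] = 2·(1/2)^3 = 2^{1 − 3} = 1/4.
Summing: E[X] = C(52, 3) · 2^{1 − 3} = 22100 · 1/4 = 5525.
Numerically: E[X] ≈ 5525.000.

E[X] = C(52,3)·2^(1−C(3,2)) = 5525 ≈ 5525.000.


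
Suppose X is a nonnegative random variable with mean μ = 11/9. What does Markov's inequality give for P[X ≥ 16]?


μ = E[X] = 11/9, a = 16.
Markov: P[X ≥ 16] ≤ μ/a = (11/9)/16 = 11/144.
Numerically: ≈ 0.0764.
(Since a = 16 > μ = 1.2222, the bound 11/144 is < 1 and informative.)

P[X ≥ 16] ≤ 11/144 ≈ 0.0764.


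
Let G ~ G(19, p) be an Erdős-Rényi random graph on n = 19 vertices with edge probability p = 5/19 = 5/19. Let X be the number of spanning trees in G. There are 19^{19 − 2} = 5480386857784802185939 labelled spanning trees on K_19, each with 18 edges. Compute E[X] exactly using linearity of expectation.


K_19 has 19^{19 − 2} = 5480386857784802185939 labelled spanning trees.
For each such spanning tree H, let X_H = 1 if all 18 edges of H are present in G. Then P[X_H = 1] = p^{18} = (5/19)^{18} = 3814697265625/104127350297911241532841.
By linearity: E[X] = Σ_H E[X_H] = 5480386857784802185939 · p^{18} = 5480386857784802185939 · 3814697265625/104127350297911241532841 = 3814697265625/19.
Numerically: E[X] ≈ 2.01e+11.

E[X] = 5480386857784802185939 · (5/19)^{18} = 3814697265625/19 ≈ 2.01e+11.


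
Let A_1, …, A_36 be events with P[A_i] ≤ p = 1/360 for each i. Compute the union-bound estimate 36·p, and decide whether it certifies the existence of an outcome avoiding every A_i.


Union bound: P[∪_{i=1}^{36} A_i] ≤ Σ_i P[A_i] ≤ 36·p = 36·(1/360) = 1/10.
Numerically: 1/10 ≈ 0.100.
Is 1/10 < 1? YES.
Since P[∪ A_i] ≤ 1/10 < 1, the complement has P[∩ A_i^c] ≥ 1 − 1/10 = 9/10 > 0, so some outcome avoids every A_i.

36·p = 1/10 ≈ 0.100; existence CERTIFIED by the union bound.


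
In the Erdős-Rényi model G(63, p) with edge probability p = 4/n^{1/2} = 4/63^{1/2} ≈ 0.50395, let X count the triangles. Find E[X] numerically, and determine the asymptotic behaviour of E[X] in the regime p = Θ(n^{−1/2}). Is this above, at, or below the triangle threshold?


Number of potential triangles: C(63, 3) = 39711.
Each occurs with probability p³ ≈ (0.50395)³ ≈ 1.2798797e-01.
By linearity: E[X] = C(63, 3)·p³ ≈ 39711 · 1.2798797e-01 ≈ 5082.53026.
Since α = 1/2 < 1, p = c/n^{1/2} ≫ 1/n is above the triangle threshold p ~ 1/n. Asymptotically E[X] ~ (c³/6)·n^{3(1−α)} = (4³/6)·n^{1.5} → ∞; triangles are abundant w.h.p.

E[X] ≈ 5082.53026; in regime p = Θ(1/n^{1/2}) E[X] diverges (above the triangle threshold p ~ 1/n).


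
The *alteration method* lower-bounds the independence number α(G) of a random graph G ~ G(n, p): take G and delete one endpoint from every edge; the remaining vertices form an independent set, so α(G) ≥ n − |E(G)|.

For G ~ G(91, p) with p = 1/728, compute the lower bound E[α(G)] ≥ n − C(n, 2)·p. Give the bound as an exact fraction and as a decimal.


E[|E(G)|] = C(91, 2)·p = 4095 · (1/728) = 45/8.
E[α(G)] ≥ n − E[|E(G)|] = 91 − 45/8 = 683/8.
Numerically: ≈ 85.3750.
(This is only a lower bound; the true E[α(G)] may be larger.)

E[α(G)] ≥ 683/8 ≈ 85.3750.


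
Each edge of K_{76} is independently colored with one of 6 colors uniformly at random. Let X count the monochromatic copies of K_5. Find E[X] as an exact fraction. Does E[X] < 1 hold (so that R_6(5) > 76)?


E[X] = C(76, 5) · 6^{1 − 10} = 18474840 · 6^{−9} = 18474840/10077696.
As a reduced fraction: E[X] = 256595/139968 ≈ 1.833240.
Is E[X] < 1? NO.
Since E[X] ≥ 1, the first-moment bound is inconclusive at n = 76; it does NOT by itself certify R_6(5) > 76.

E[X] = 256595/139968 ≈ 1.833240; E[X] ≥ 1; first-moment method inconclusive here.


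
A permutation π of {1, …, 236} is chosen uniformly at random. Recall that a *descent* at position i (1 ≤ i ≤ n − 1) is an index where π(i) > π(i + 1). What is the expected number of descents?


Write X = Σ X_I over i = 1, …, 235, with X_I the indicator of one descent.
There are 235 indicators.
For each fixed i, the pair (π(i), π(i+1)) is a uniformly random ordered pair of distinct values from {1, …, 236}; by symmetry P[π(i) > π(i+1)] = 1/2.
By linearity: E[X] = 235 · (1/2) = (236 − 1) · (1/2) = 235/2 ≈ 117.5000.

E[X] = 235/2 = 117.5000.


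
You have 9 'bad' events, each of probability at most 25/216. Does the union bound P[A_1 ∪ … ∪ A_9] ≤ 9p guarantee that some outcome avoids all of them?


Union bound: P[∪_{i=1}^{9} A_i] ≤ Σ_i P[A_i] ≤ 9·p = 9·(25/216) = 25/24.
Numerically: 25/24 ≈ 1.041667.
Is 25/24 < 1? NO.
Since the bound 25/24 is ≥ 1, the union bound is uninformative here; it does NOT by itself certify existence.

9·p = 25/24 ≈ 1.041667; existence NOT certified by the union bound.


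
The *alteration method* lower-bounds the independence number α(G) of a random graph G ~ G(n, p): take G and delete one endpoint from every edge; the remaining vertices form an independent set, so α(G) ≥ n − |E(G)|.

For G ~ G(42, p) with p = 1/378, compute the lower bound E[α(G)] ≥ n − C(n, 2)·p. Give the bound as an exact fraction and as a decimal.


E[|E(G)|] = C(42, 2)·p = 861 · (1/378) = 41/18.
E[α(G)] ≥ n − E[|E(G)|] = 42 − 41/18 = 715/18.
Numerically: ≈ 39.722.
(This is only a lower bound; the true E[α(G)] may be larger.)

E[α(G)] ≥ 715/18 ≈ 39.722.


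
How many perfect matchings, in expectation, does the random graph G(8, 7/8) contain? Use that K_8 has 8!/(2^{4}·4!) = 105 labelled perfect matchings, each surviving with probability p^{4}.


K_8 has 8!/(2^{4}·4!) = 105 labelled perfect matchings.
For each such perfect matching H, let X_H = 1 if all 4 edges of H are present in G. Then P[X_H = 1] = p^{4} = (7/8)^{4} = 2401/4096.
By linearity of expectation: E[X] = Σ_H E[X_H] = 105 · p^{4} = 105 · 2401/4096 = 252105/4096.
Numerically: E[X] ≈ 61.549.

E[X] = 105 · (7/8)^{4} = 252105/4096 ≈ 61.549.


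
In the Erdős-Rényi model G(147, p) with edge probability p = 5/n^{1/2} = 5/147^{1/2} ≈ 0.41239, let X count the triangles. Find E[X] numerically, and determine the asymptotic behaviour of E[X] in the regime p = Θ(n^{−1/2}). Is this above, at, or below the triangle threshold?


Number of potential triangles: C(147, 3) = 518665.
Each occurs with probability p³ ≈ (0.41239)³ ≈ 7.0134872e-02.
By linearity: E[X] = C(147, 3)·p³ ≈ 518665 · 7.0134872e-02 ≈ 36376.50357.
Since α = 1/2 < 1, p = c/n^{1/2} ≫ 1/n is above the triangle threshold p ~ 1/n. Asymptotically E[X] ~ (c³/6)·n^{3(1−α)} = (5³/6)·n^{1.5} → ∞; triangles are abundant w.h.p.

E[X] ≈ 36376.50357; in regime p = Θ(1/n^{1/2}) E[X] diverges (above the triangle threshold p ~ 1/n).


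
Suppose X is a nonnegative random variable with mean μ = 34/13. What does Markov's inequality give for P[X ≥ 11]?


μ = E[X] = 34/13, a = 11.
Markov: P[X ≥ 11] ≤ μ/a = (34/13)/11 = 34/143.
Numerically: ≈ 0.23776.
(Since a = 11 > μ = 2.61538, the bound 34/143 is < 1 and informative.)

P[X ≥ 11] ≤ 34/143 ≈ 0.23776.


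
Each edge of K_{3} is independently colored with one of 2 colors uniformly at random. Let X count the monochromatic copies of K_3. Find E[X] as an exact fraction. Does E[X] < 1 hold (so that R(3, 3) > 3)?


E[X] = C(3, 3) · 2^{1 − 3} = 1 · 2^{−2} = 1/4.
As a reduced fraction: E[X] = 1/4 ≈ 0.2500.
Is E[X] < 1? YES.
Since E[X] < 1, there exists a 2-coloring of K_{3} with no monochromatic K_3; hence R(3, 3) > 3.

E[X] = 1/4 ≈ 0.2500; E[X] < 1, so R(3, 3) > 3.


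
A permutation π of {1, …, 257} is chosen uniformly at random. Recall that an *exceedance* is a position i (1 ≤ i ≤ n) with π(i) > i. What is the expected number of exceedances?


Write X = Σ_{i=1}^{257} X_i, where X_i = 1_{π(i) > i}.
For each fixed i, π(i) is uniform over {1, …, 257} (marginal of a uniform permutation), so P[π(i) > i] = (n − i)/n. Summing: Σ_{i=1}^{257} (n − i)/n = (0 + 1 + … + 256)/257 = 257(257 − 1)/(2·257) = (257 − 1)/2.
Hence E[X] = Σ_{i=1}^{257} (257 − i)/257 = 128 ≈ 128.0000.

E[X] = 128 = 128.0000.


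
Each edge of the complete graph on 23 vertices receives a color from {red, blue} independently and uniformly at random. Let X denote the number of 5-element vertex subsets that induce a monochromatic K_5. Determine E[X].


Let X = Σ_S X_S over the C(23, 5) = 33649 subsets S of size 5, where X_S = 1 if the K_5 on S is monochromatic.
For a fixed S, the K_5 on S has C(5, 2) = 10 edges. P[all 10 edges red] = (1/2)^10, and likewise for blue, so P[monochromatic] = 2·(1/2)^10 = 2^{1 − 10} = 1/512.
By linearity: E[X] = C(23, 5) · 2^{1 − 10} = 33649 · 1/512 = 33649/512.
Numerically: E[X] ≈ 65.72070.

E[X] = C(23,5)·2^(1−C(5,2)) = 33649/512 ≈ 65.72070.


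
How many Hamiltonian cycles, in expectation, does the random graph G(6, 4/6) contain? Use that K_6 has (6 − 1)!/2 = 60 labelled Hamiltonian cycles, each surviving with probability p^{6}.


K_6 has (6 − 1)!/2 = 60 labelled Hamiltonian cycles.
For each such Hamiltonian cycle H, let X_H = 1 if all 6 edges of H are present in G. Then P[X_H = 1] = p^{6} = (2/3)^{6} = 64/729.
Summing the indicators: E[X] = Σ_H E[X_H] = 60 · p^{6} = 60 · 64/729 = 1280/243.
Numerically: E[X] ≈ 5.27.

E[X] = 60 · (2/3)^{6} = 1280/243 ≈ 5.27.


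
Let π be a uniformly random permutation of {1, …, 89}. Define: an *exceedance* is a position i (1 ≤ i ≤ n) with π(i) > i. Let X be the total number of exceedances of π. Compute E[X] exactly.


Write X = Σ_{i=1}^{89} X_i, where X_i = 1_{π(i) > i}.
For each fixed i, π(i) is uniform over {1, …, 89} (marginal of a uniform permutation), so P[π(i) > i] = (n − i)/n. Summing: Σ_{i=1}^{89} (n − i)/n = (0 + 1 + … + 88)/89 = 89(89 − 1)/(2·89) = (89 − 1)/2.
Hence E[X] = Σ_{i=1}^{89} (89 − i)/89 = 44 ≈ 44.00000.

E[X] = 44 = 44.00000.


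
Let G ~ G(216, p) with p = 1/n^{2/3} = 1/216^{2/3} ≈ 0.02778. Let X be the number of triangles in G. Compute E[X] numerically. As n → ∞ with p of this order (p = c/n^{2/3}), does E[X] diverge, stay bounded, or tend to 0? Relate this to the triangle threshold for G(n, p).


Number of potential triangles: C(216, 3) = 1656360.
Each occurs with probability p³ ≈ (0.02778)³ ≈ 2.143347e-05.
By linearity: E[X] = C(216, 3)·p³ ≈ 1656360 · 2.143347e-05 ≈ 35.5015.
Since α = 2/3 < 1, p = c/n^{2/3} ≫ 1/n is above the triangle threshold p ~ 1/n. Asymptotically E[X] ~ (c³/6)·n^{3(1−α)} = (1³/6)·n^{1} → ∞; triangles are abundant w.h.p.

E[X] ≈ 35.5015; in regime p = Θ(1/n^{2/3}) E[X] diverges (above the triangle threshold p ~ 1/n).


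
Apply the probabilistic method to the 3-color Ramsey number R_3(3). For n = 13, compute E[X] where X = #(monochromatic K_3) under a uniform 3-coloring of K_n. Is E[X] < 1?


E[X] = C(13, 3) · 3^{1 − 3} = 286 · 3^{−2} = 286/9.
As a reduced fraction: E[X] = 286/9 ≈ 31.77778.
Is E[X] < 1? NO.
Since E[X] ≥ 1, the first-moment bound is inconclusive at n = 13; it does NOT by itself certify R_3(3) > 13.

E[X] = 286/9 ≈ 31.77778; E[X] ≥ 1; first-moment method inconclusive here.


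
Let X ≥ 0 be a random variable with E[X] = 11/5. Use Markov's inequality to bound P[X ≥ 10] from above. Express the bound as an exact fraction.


μ = E[X] = 11/5, a = 10.
Markov: P[X ≥ 10] ≤ μ/a = (11/5)/10 = 11/50.
Numerically: ≈ 0.2200.
(Since a = 10 > μ = 2.2000, the bound 11/50 is < 1 and informative.)

P[X ≥ 10] ≤ 11/50 ≈ 0.2200.


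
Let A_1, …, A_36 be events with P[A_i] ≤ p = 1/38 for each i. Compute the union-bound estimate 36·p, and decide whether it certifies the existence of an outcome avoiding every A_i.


Union bound: P[∪_{i=1}^{36} A_i] ≤ Σ_i P[A_i] ≤ 36·p = 36·(1/38) = 18/19.
Numerically: 18/19 ≈ 0.947368.
Is 18/19 < 1? YES.
Since P[∪ A_i] ≤ 18/19 < 1, the complement has P[∩ A_i^c] ≥ 1 − 18/19 = 1/19 > 0, so some outcome avoids every A_i.

36·p = 18/19 ≈ 0.947368; existence CERTIFIED by the union bound.


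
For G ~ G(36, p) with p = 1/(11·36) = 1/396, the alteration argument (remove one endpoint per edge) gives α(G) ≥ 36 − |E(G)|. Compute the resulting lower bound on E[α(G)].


E[|E(G)|] = C(36, 2)·p = 630 · (1/396) = 35/22.
E[α(G)] ≥ n − E[|E(G)|] = 36 − 35/22 = 757/22.
Numerically: ≈ 34.4091.
(This is only a lower bound; the true E[α(G)] may be larger.)

E[α(G)] ≥ 757/22 ≈ 34.4091.


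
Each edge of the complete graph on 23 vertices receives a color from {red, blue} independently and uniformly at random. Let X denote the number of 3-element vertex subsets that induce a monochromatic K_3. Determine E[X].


Let X = Σ_S X_S over the C(23, 3) = 1771 subsets S of size 3, where X_S = 1 if the K_3 on S is monochromatic.
For a fixed S, the K_3 on S has C(3, 2) = 3 edges. P[all 3 edges red] = (1/2)^3, and likewise for blue, so P[monochromatic] = 2·(1/2)^3 = 2^{1 − 3} = 1/4.
By linearity of expectation: E[X] = C(23, 3) · 2^{1 − 3} = 1771 · 1/4 = 1771/4.
Numerically: E[X] ≈ 442.7500.

E[X] = C(23,3)·2^(1−C(3,2)) = 1771/4 ≈ 442.7500.


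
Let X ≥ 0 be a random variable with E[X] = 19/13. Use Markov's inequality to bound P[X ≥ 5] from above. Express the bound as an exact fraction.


μ = E[X] = 19/13, a = 5.
Markov: P[X ≥ 5] ≤ μ/a = (19/13)/5 = 19/65.
Numerically: ≈ 0.29231.
(Since a = 5 > μ = 1.46154, the bound 19/65 is < 1 and informative.)

P[X ≥ 5] ≤ 19/65 ≈ 0.29231.


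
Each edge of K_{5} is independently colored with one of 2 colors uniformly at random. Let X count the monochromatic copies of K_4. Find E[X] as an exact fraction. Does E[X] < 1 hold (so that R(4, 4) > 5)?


E[X] = C(5, 4) · 2^{1 − 6} = 5 · 2^{−5} = 5/32.
As a reduced fraction: E[X] = 5/32 ≈ 0.1562500.
Is E[X] < 1? YES.
Since E[X] < 1, there exists a 2-coloring of K_{5} with no monochromatic K_4; hence R(4, 4) > 5.

E[X] = 5/32 ≈ 0.1562500; E[X] < 1, so R(4, 4) > 5.


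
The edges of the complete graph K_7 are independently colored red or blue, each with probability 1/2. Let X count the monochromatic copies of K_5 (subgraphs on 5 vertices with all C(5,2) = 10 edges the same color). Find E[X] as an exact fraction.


Let X = Σ_S X_S over the C(7, 5) = 21 subsets S of size 5, where X_S = 1 if the K_5 on S is monochromatic.
For a fixed S, the K_5 on S has C(5, 2) = 10 edges. P[all 10 edges red] = (1/2)^10, and likewise for blue, so P[monochromatic] = 2·(1/2)^10 = 2^{1 − 10} = 1/512.
Summing: E[X] = C(7, 5) · 2^{1 − 10} = 21 · 1/512 = 21/512.
Numerically: E[X] ≈ 0.04102.

E[X] = C(7,5)·2^(1−C(5,2)) = 21/512 ≈ 0.04102.


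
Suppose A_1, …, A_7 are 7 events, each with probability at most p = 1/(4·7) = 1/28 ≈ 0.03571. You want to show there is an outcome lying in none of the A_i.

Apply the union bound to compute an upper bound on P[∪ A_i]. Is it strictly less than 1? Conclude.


Union bound: P[∪_{i=1}^{7} A_i] ≤ Σ_i P[A_i] ≤ 7·p = 7·(1/28) = 1/4.
Numerically: 1/4 ≈ 0.25000.
Is 1/4 < 1? YES.
Since P[∪ A_i] ≤ 1/4 < 1, the complement has P[∩ A_i^c] ≥ 1 − 1/4 = 3/4 > 0, so some outcome avoids every A_i.

7·p = 1/4 ≈ 0.25000; existence CERTIFIED by the union bound.


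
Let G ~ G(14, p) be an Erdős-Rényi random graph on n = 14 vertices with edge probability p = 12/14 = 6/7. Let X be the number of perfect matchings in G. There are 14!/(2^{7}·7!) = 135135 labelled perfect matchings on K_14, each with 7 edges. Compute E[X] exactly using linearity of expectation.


K_14 has 14!/(2^{7}·7!) = 135135 labelled perfect matchings.
For each such perfect matching H, let X_H = 1 if all 7 edges of H are present in G. Then P[X_H = 1] = p^{7} = (6/7)^{7} = 279936/823543.
By linearity: E[X] = Σ_H E[X_H] = 135135 · p^{7} = 135135 · 279936/823543 = 5404164480/117649.
Numerically: E[X] ≈ 4.59e+04.

E[X] = 135135 · (6/7)^{7} = 5404164480/117649 ≈ 4.59e+04.


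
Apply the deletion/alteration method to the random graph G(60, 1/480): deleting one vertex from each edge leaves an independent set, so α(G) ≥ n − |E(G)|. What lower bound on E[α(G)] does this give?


E[|E(G)|] = C(60, 2)·p = 1770 · (1/480) = 59/16.
E[α(G)] ≥ n − E[|E(G)|] = 60 − 59/16 = 901/16.
Numerically: ≈ 56.312.
(This is only a lower bound; the true E[α(G)] may be larger.)

E[α(G)] ≥ 901/16 ≈ 56.312.


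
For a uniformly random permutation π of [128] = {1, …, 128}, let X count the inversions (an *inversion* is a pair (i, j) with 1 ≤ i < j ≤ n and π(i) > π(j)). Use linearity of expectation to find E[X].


Write X = Σ X_I over the C(128, 2) = 8128 pairs i < j, with X_I the indicator of one inversion.
There are 8128 indicators.
For each fixed pair i < j, the values π(i) and π(j) are two distinct elements of {1, …, 128} in uniformly random order; by symmetry P[π(i) > π(j)] = 1/2.
By linearity: E[X] = 8128 · (1/2) = C(128, 2) · (1/2) = 8128/2 = 4064 ≈ 4064.000000.

E[X] = 4064 = 4064.000000.


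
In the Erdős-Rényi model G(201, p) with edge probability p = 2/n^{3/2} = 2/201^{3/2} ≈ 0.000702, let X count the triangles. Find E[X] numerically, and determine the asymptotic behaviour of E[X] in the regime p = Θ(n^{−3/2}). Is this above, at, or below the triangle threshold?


Number of potential triangles: C(201, 3) = 1333300.
Each occurs with probability p³ ≈ (0.000702)³ ≈ 3.45707e-10.
By linearity: E[X] = C(201, 3)·p³ ≈ 1333300 · 3.45707e-10 ≈ 0.000.
Since α = 3/2 > 1, p = c/n^{3/2} = o(1/n) is below the triangle threshold p ~ 1/n. Asymptotically E[X] ~ (c³/6)·n^{3(1−α)} = (2³/6)·n^{-1.5} → 0, so by Markov's inequality G has no triangles w.h.p.

E[X] ≈ 0.000; in regime p = Θ(1/n^{3/2}) E[X] tends to 0 (below the triangle threshold p ~ 1/n).


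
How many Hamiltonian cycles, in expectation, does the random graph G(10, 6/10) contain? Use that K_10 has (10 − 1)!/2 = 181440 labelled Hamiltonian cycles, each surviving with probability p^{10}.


K_10 has (10 − 1)!/2 = 181440 labelled Hamiltonian cycles.
For each such Hamiltonian cycle H, let X_H = 1 if all 10 edges of H are present in G. Then P[X_H = 1] = p^{10} = (3/5)^{10} = 59049/9765625.
By linearity of expectation: E[X] = Σ_H E[X_H] = 181440 · p^{10} = 181440 · 59049/9765625 = 2142770112/1953125.
Numerically: E[X] ≈ 1097.1.

E[X] = 181440 · (3/5)^{10} = 2142770112/1953125 ≈ 1097.1.


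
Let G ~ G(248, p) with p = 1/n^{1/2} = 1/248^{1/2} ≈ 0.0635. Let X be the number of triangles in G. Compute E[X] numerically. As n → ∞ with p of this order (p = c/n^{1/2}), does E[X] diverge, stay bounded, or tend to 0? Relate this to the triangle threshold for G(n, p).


Number of potential triangles: C(248, 3) = 2511496.
Each occurs with probability p³ ≈ (0.0635)³ ≈ 2.5604864e-04.
By linearity: E[X] = C(248, 3)·p³ ≈ 2511496 · 2.5604864e-04 ≈ 643.06514.
Since α = 1/2 < 1, p = c/n^{1/2} ≫ 1/n is above the triangle threshold p ~ 1/n. Asymptotically E[X] ~ (c³/6)·n^{3(1−α)} = (1³/6)·n^{1.5} → ∞; triangles are abundant w.h.p.

E[X] ≈ 643.06514; in regime p = Θ(1/n^{1/2}) E[X] diverges (above the triangle threshold p ~ 1/n).


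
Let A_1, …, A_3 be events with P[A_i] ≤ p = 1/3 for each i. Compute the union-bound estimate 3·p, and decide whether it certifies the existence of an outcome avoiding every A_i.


Union bound: P[∪_{i=1}^{3} A_i] ≤ Σ_i P[A_i] ≤ 3·p = 3·(1/3) = 1.
Numerically: 1 ≈ 1.000000.
Is 1 < 1? NO.
Since the bound 1 is ≥ 1, the union bound is uninformative here; it does NOT by itself certify existence.

3·p = 1 ≈ 1.000000; existence NOT certified by the union bound.


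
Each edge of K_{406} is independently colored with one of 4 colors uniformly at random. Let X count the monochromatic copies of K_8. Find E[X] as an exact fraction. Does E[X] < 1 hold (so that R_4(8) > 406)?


E[X] = C(406, 8) · 4^{1 − 28} = 17082453897995850 · 4^{−27} = 17082453897995850/18014398509481984.
As a reduced fraction: E[X] = 8541226948997925/9007199254740992 ≈ 0.94827.
Is E[X] < 1? YES.
Since E[X] < 1, there exists a 4-coloring of K_{406} with no monochromatic K_8; hence R_4(8) > 406.

E[X] = 8541226948997925/9007199254740992 ≈ 0.94827; E[X] < 1, so R_4(8) > 406.


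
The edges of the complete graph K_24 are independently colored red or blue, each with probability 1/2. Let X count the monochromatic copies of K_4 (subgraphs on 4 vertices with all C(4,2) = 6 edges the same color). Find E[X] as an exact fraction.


Let X = Σ_S X_S over the C(24, 4) = 10626 subsets S of size 4, where X_S = 1 if the K_4 on S is monochromatic.
For a fixed S, the K_4 on S has C(4, 2) = 6 edges. P[all 6 edges red] = (1/2)^6, and likewise for blue, so P[monochromatic] = 2·(1/2)^6 = 2^{1 − 6} = 1/32.
Summing: E[X] = C(24, 4) · 2^{1 − 6} = 10626 · 1/32 = 5313/16.
Numerically: E[X] ≈ 332.062500.

E[X] = C(24,4)·2^(1−C(4,2)) = 5313/16 ≈ 332.062500.


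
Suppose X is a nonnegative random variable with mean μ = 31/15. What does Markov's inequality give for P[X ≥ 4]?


μ = E[X] = 31/15, a = 4.
Markov: P[X ≥ 4] ≤ μ/a = (31/15)/4 = 31/60.
Numerically: ≈ 0.51667.
(Since a = 4 > μ = 2.06667, the bound 31/60 is < 1 and informative.)

P[X ≥ 4] ≤ 31/60 ≈ 0.51667.


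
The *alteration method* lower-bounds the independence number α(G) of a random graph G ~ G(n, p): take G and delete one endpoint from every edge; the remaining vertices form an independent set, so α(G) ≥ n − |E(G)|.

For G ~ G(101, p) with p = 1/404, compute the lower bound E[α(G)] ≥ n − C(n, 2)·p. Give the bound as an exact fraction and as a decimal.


E[|E(G)|] = C(101, 2)·p = 5050 · (1/404) = 25/2.
E[α(G)] ≥ n − E[|E(G)|] = 101 − 25/2 = 177/2.
Numerically: ≈ 88.50000.
(This is only a lower bound; the true E[α(G)] may be larger.)

E[α(G)] ≥ 177/2 ≈ 88.50000.


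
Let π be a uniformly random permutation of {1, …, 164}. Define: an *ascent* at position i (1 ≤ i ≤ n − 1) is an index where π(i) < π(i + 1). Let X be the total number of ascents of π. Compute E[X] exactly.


Write X = Σ X_I over i = 1, …, 163, with X_I the indicator of one ascent.
There are 163 indicators.
For each fixed i, the pair (π(i), π(i+1)) is a uniformly random ordered pair of distinct values from {1, …, 164}; by symmetry P[π(i) < π(i+1)] = 1/2.
By linearity: E[X] = 163 · (1/2) = (164 − 1) · (1/2) = 163/2 ≈ 81.500000.

E[X] = 163/2 = 81.500000.


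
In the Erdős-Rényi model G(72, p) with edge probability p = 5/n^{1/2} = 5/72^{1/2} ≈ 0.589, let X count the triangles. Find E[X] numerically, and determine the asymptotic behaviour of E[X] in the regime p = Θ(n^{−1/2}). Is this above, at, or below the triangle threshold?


Number of potential triangles: C(72, 3) = 59640.
Each occurs with probability p³ ≈ (0.589)³ ≈ 2.04603e-01.
By linearity: E[X] = C(72, 3)·p³ ≈ 59640 · 2.04603e-01 ≈ 12202.502.
Since α = 1/2 < 1, p = c/n^{1/2} ≫ 1/n is above the triangle threshold p ~ 1/n. Asymptotically E[X] ~ (c³/6)·n^{3(1−α)} = (5³/6)·n^{1.5} → ∞; triangles are abundant w.h.p.

E[X] ≈ 12202.502; in regime p = Θ(1/n^{1/2}) E[X] diverges (above the triangle threshold p ~ 1/n).


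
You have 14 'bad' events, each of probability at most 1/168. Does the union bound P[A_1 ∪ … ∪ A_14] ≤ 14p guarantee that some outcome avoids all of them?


Union bound: P[∪_{i=1}^{14} A_i] ≤ Σ_i P[A_i] ≤ 14·p = 14·(1/168) = 1/12.
Numerically: 1/12 ≈ 0.0833.
Is 1/12 < 1? YES.
Since P[∪ A_i] ≤ 1/12 < 1, the complement has P[∩ A_i^c] ≥ 1 − 1/12 = 11/12 > 0, so some outcome avoids every A_i.

14·p = 1/12 ≈ 0.0833; existence CERTIFIED by the union bound.


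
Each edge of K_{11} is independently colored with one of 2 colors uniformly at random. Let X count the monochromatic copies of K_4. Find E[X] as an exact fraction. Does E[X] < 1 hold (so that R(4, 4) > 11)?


E[X] = C(11, 4) · 2^{1 − 6} = 330 · 2^{−5} = 330/32.
As a reduced fraction: E[X] = 165/16 ≈ 10.3125000.
Is E[X] < 1? NO.
Since E[X] ≥ 1, the first-moment bound is inconclusive at n = 11; it does NOT by itself certify R(4, 4) > 11.

E[X] = 165/16 ≈ 10.3125000; E[X] ≥ 1; first-moment method inconclusive here.


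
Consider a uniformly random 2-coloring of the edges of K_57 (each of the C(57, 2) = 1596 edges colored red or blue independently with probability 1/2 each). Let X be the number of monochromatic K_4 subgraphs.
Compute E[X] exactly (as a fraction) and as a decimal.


Let X = Σ_S X_S over the C(57, 4) = 395010 subsets S of size 4, where X_S = 1 if the K_4 on S is monochromatic.
For a fixed S, the K_4 on S has C(4, 2) = 6 edges. P[all 6 edges red] = (1/2)^6, and likewise for blue, so P[monochromatic] = 2·(1/2)^6 = 2^{1 − 6} = 1/32.
By linearity of expectation: E[X] = C(57, 4) · 2^{1 − 6} = 395010 · 1/32 = 197505/16.
Numerically: E[X] ≈ 12344.062500.

E[X] = C(57,4)·2^(1−C(4,2)) = 197505/16 ≈ 12344.062500.


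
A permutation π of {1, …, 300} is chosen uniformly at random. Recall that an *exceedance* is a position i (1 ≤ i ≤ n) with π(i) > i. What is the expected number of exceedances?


Write X = Σ_{i=1}^{300} X_i, where X_i = 1_{π(i) > i}.
For each fixed i, π(i) is uniform over {1, …, 300} (marginal of a uniform permutation), so P[π(i) > i] = (n − i)/n. Summing: Σ_{i=1}^{300} (n − i)/n = (0 + 1 + … + 299)/300 = 300(300 − 1)/(2·300) = (300 − 1)/2.
Hence E[X] = Σ_{i=1}^{300} (300 − i)/300 = 299/2 ≈ 149.500.

E[X] = 299/2 = 149.500.


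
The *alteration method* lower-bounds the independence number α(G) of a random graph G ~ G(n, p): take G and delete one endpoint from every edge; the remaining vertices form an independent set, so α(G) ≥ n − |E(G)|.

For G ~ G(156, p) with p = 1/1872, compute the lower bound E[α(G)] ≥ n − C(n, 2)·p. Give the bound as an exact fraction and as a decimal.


E[|E(G)|] = C(156, 2)·p = 12090 · (1/1872) = 155/24.
E[α(G)] ≥ n − E[|E(G)|] = 156 − 155/24 = 3589/24.
Numerically: ≈ 149.541667.
(This is only a lower bound; the true E[α(G)] may be larger.)

E[α(G)] ≥ 3589/24 ≈ 149.541667.


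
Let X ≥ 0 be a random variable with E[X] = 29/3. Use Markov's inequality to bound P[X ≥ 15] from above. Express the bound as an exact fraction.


μ = E[X] = 29/3, a = 15.
Markov: P[X ≥ 15] ≤ μ/a = (29/3)/15 = 29/45.
Numerically: ≈ 0.6444.
(Since a = 15 > μ = 9.6667, the bound 29/45 is < 1 and informative.)

P[X ≥ 15] ≤ 29/45 ≈ 0.6444.


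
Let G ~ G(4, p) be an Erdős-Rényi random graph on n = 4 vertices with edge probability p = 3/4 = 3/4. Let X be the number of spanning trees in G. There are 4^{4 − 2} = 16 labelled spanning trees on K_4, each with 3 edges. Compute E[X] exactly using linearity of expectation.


K_4 has 4^{4 − 2} = 16 labelled spanning trees.
For each such spanning tree H, let X_H = 1 if all 3 edges of H are present in G. Then P[X_H = 1] = p^{3} = (3/4)^{3} = 27/64.
Summing the indicators: E[X] = Σ_H E[X_H] = 16 · p^{3} = 16 · 27/64 = 27/4.
Numerically: E[X] ≈ 6.75.

E[X] = 16 · (3/4)^{3} = 27/4 ≈ 6.75.


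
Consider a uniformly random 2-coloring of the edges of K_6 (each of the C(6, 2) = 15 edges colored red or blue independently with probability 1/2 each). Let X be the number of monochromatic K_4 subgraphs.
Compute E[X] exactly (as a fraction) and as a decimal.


Let X = Σ_S X_S over the C(6, 4) = 15 subsets S of size 4, where X_S = 1 if the K_4 on S is monochromatic.
For a fixed S, the K_4 on S has C(4, 2) = 6 edges. P[all 6 edges red] = (1/2)^6, and likewise for blue, so P[monochromatic] = 2·(1/2)^6 = 2^{1 − 6} = 1/32.
By linearity of expectation: E[X] = C(6, 4) · 2^{1 − 6} = 15 · 1/32 = 15/32.
Numerically: E[X] ≈ 0.469.

E[X] = C(6,4)·2^(1−C(4,2)) = 15/32 ≈ 0.469.


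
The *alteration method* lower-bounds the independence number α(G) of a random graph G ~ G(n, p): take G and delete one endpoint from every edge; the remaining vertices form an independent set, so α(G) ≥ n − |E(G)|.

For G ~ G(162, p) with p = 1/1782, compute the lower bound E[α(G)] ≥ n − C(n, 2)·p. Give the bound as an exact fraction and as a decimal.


E[|E(G)|] = C(162, 2)·p = 13041 · (1/1782) = 161/22.
E[α(G)] ≥ n − E[|E(G)|] = 162 − 161/22 = 3403/22.
Numerically: ≈ 154.681818.
(This is only a lower bound; the true E[α(G)] may be larger.)

E[α(G)] ≥ 3403/22 ≈ 154.681818.


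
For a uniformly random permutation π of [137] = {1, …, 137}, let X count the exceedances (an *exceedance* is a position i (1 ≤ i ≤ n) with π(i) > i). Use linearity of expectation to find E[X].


Write X = Σ_{i=1}^{137} X_i, where X_i = 1_{π(i) > i}.
For each fixed i, π(i) is uniform over {1, …, 137} (marginal of a uniform permutation), so P[π(i) > i] = (n − i)/n. Summing: Σ_{i=1}^{137} (n − i)/n = (0 + 1 + … + 136)/137 = 137(137 − 1)/(2·137) = (137 − 1)/2.
Hence E[X] = Σ_{i=1}^{137} (137 − i)/137 = 68 ≈ 68.000.

E[X] = 68 = 68.000.
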